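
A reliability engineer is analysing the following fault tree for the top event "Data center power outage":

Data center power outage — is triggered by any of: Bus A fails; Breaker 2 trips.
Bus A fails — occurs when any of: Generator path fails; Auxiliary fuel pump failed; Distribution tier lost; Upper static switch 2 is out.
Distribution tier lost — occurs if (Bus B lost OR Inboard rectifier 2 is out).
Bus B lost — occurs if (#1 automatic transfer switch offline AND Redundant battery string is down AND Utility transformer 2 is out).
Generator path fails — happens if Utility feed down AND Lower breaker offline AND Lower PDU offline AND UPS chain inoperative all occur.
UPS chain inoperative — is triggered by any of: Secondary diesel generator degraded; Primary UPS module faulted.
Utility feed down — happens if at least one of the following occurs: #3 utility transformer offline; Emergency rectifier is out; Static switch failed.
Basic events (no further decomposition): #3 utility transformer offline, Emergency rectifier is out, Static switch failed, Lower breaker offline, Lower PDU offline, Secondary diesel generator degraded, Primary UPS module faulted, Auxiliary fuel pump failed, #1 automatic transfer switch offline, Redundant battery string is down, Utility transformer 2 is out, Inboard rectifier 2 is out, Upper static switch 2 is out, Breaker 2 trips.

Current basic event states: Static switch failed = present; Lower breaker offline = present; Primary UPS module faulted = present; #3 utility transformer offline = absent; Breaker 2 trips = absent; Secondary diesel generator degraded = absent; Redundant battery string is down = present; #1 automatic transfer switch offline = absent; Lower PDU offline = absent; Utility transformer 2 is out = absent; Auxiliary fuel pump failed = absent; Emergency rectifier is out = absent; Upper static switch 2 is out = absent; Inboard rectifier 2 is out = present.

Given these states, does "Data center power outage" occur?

Yes

Utility feed down [OR]: #3 utility transformer offline=not, Emergency rectifier is out=not, Static switch failed=occurs → at least one input occurs → occurs.
UPS chain inoperative [OR]: Secondary diesel generator degraded=not, Primary UPS module faulted=occurs → at least one input occurs → occurs.
Generator path fails [AND]: Utility feed down=occurs, Lower breaker offline=occurs, Lower PDU offline=not, UPS chain inoperative=occurs → not all inputs occur → does not occur.
Bus B lost [AND]: #1 automatic transfer switch offline=not, Redundant battery string is down=occurs, Utility transformer 2 is out=not → not all inputs occur → does not occur.
Distribution tier lost [OR]: Bus B lost=not, Inboard rectifier 2 is out=occurs → at least one input occurs → occurs.
Bus A fails [OR]: Generator path fails=not, Auxiliary fuel pump failed=not, Distribution tier lost=occurs, Upper static switch 2 is out=not → at least one input occurs → occurs.
Data center power outage [OR]: Bus A fails=occurs, Breaker 2 trips=not → at least one input occurs → occurs.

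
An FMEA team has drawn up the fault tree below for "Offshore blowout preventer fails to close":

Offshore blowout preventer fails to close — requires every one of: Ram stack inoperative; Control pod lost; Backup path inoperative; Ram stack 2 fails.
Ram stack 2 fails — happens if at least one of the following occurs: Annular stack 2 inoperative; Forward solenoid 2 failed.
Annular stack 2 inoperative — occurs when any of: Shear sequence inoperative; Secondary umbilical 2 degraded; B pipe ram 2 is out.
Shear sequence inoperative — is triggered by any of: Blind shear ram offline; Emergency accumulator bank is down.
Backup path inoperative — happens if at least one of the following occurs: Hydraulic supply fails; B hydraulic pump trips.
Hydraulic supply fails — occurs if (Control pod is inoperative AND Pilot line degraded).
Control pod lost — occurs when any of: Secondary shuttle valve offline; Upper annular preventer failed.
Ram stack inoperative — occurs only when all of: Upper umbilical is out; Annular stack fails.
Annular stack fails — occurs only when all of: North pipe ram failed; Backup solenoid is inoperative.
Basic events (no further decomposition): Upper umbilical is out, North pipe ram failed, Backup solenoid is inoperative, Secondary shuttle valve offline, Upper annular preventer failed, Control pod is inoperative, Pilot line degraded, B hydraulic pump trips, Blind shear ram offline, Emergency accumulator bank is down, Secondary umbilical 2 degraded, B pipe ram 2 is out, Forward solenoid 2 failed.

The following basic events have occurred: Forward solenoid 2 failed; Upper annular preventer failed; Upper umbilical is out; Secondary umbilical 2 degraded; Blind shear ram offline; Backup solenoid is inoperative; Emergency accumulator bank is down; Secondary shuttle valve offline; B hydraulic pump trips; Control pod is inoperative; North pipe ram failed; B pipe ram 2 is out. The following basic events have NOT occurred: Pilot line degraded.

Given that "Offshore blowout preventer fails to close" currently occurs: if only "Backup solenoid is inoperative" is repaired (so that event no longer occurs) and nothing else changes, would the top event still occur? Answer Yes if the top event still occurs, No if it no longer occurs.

No

Counterfactual: set "Backup solenoid is inoperative" to not occurred.
Annular stack fails [AND]: North pipe ram failed=occurs, Backup solenoid is inoperative=not → not all inputs occur → does not occur.
Ram stack inoperative [AND]: Upper umbilical is out=occurs, Annular stack fails=not → not all inputs occur → does not occur.
Control pod lost [OR]: Secondary shuttle valve offline=occurs, Upper annular preventer failed=occurs → at least one input occurs → occurs.
Hydraulic supply fails [AND]: Control pod is inoperative=occurs, Pilot line degraded=not → not all inputs occur → does not occur.
Backup path inoperative [OR]: Hydraulic supply fails=not, B hydraulic pump trips=occurs → at least one input occurs → occurs.
Shear sequence inoperative [OR]: Blind shear ram offline=occurs, Emergency accumulator bank is down=occurs → at least one input occurs → occurs.
Annular stack 2 inoperative [OR]: Shear sequence inoperative=occurs, Secondary umbilical 2 degraded=occurs, B pipe ram 2 is out=occurs → at least one input occurs → occurs.
Ram stack 2 fails [OR]: Annular stack 2 inoperative=occurs, Forward solenoid 2 failed=occurs → at least one input occurs → occurs.
Offshore blowout preventer fails to close [AND]: Ram stack inoperative=not, Control pod lost=occurs, Backup path inoperative=occurs, Ram stack 2 fails=occurs → not all inputs occur → does not occur.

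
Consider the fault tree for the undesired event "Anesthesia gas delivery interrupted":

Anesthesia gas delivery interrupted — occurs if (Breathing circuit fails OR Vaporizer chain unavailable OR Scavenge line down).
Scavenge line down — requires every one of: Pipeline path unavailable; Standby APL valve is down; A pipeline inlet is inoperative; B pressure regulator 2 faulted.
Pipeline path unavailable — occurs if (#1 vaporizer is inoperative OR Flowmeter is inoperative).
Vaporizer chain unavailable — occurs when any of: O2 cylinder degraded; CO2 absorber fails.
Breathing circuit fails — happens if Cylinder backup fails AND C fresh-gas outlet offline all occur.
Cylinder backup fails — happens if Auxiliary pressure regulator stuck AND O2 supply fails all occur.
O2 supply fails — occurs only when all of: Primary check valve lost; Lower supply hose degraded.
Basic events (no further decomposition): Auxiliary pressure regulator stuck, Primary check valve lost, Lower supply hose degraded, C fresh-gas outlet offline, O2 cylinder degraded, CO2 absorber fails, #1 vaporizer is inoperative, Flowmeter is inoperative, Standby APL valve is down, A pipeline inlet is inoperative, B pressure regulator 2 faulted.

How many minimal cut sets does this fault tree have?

5

O2 supply fails [AND]: one cut set from each child combined → 1 × 1 = 1 cut set(s).
Cylinder backup fails [AND]: one cut set from each child combined → 1 × 1 = 1 cut set(s).
Breathing circuit fails [AND]: one cut set from each child combined → 1 × 1 = 1 cut set(s).
Vaporizer chain unavailable [OR]: union of children's cut sets → 2 cut set(s).
Pipeline path unavailable [OR]: union of children's cut sets → 2 cut set(s).
Scavenge line down [AND]: one cut set from each child combined → 2 × 1 × 1 × 1 = 2 cut set(s).
Anesthesia gas delivery interrupted [OR]: union of children's cut sets → 5 cut set(s).
Minimal cut sets: {Auxiliary pressure regulator stuck, C fresh-gas outlet offline, Lower supply hose degraded, Primary check valve lost}; {O2 cylinder degraded}; {CO2 absorber fails}; {#1 vaporizer is inoperative, A pipeline inlet is inoperative, B pressure regulator 2 faulted, Standby APL valve is down}; {A pipeline inlet is inoperative, B pressure regulator 2 faulted, Flowmeter is inoperative, Standby APL valve is down}.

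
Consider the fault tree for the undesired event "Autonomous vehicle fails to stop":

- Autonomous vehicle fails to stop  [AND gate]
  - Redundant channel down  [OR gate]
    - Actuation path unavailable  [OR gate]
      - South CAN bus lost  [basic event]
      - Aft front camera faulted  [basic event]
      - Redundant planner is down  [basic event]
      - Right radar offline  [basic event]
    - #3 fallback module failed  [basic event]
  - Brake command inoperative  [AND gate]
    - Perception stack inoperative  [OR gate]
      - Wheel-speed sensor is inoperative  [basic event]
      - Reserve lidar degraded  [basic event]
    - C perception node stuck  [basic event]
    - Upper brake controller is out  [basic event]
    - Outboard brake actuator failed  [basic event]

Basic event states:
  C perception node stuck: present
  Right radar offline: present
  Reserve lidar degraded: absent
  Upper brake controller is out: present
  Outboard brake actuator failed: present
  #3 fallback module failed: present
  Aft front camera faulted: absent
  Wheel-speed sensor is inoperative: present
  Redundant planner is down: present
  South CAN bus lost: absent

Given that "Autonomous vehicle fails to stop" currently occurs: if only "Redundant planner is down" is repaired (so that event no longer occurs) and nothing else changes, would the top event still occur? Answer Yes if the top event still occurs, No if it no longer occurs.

Counterfactual: set "Redundant planner is down" to not occurred.
Actuation path unavailable [OR]: South CAN bus lost=not, Aft front camera faulted=not, Redundant planner is down=not, Right radar offline=occurs → at least one input occurs → occurs.
Redundant channel down [OR]: Actuation path unavailable=occurs, #3 fallback module failed=occurs → at least one input occurs → occurs.
Perception stack inoperative [OR]: Wheel-speed sensor is inoperative=occurs, Reserve lidar degraded=not → at least one input occurs → occurs.
Brake command inoperative [AND]: Perception stack inoperative=occurs, C perception node stuck=occurs, Upper brake controller is out=occurs, Outboard brake actuator failed=occurs → all inputs occur → occurs.
Autonomous vehicle fails to stop [AND]: Redundant channel down=occurs, Brake command inoperative=occurs → all inputs occur → occurs.

Yes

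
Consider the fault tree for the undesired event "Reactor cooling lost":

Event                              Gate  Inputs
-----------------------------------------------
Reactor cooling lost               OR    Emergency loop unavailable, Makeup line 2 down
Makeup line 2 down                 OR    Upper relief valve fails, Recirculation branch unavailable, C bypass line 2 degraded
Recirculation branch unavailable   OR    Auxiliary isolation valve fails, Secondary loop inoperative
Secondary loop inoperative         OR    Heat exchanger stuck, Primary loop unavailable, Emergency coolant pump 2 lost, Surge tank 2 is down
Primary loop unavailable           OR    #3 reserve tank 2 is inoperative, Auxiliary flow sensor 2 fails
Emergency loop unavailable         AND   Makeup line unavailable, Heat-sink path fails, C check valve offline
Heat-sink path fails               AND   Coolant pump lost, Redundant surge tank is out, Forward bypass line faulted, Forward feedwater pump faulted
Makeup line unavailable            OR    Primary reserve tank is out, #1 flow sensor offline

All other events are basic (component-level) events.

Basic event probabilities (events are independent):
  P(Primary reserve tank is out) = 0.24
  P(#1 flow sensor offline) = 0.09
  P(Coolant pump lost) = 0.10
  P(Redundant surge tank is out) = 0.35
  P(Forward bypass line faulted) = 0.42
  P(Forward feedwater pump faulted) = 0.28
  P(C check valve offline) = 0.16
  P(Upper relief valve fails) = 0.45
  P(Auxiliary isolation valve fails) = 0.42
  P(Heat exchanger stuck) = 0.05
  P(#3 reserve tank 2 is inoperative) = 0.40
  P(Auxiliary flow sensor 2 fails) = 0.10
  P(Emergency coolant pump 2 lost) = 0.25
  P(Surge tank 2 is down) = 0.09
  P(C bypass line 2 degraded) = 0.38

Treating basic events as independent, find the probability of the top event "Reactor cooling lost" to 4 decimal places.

0.9308

P(Makeup line unavailable) [OR] = 1 − (1−0.24) × (1−0.09) = 0.308400
P(Heat-sink path fails) [AND] = 0.10 × 0.35 × 0.42 × 0.28 = 0.004116
P(Emergency loop unavailable) [AND] = 0.308400 × 0.004116 × 0.16 = 0.000203
P(Primary loop unavailable) [OR] = 1 − (1−0.40) × (1−0.10) = 0.460000
P(Secondary loop inoperative) [OR] = 1 − (1−0.05) × (1−0.460000) × (1−0.25) × (1−0.09) = 0.649878
P(Recirculation branch unavailable) [OR] = 1 − (1−0.42) × (1−0.649878) = 0.796929
P(Makeup line 2 down) [OR] = 1 − (1−0.45) × (1−0.796929) × (1−0.38) = 0.930753
P(Reactor cooling lost) [OR] = 1 − (1−0.000203) × (1−0.930753) = 0.930767
Rounded to 4 decimal places: P(Reactor cooling lost) ≈ 0.9308.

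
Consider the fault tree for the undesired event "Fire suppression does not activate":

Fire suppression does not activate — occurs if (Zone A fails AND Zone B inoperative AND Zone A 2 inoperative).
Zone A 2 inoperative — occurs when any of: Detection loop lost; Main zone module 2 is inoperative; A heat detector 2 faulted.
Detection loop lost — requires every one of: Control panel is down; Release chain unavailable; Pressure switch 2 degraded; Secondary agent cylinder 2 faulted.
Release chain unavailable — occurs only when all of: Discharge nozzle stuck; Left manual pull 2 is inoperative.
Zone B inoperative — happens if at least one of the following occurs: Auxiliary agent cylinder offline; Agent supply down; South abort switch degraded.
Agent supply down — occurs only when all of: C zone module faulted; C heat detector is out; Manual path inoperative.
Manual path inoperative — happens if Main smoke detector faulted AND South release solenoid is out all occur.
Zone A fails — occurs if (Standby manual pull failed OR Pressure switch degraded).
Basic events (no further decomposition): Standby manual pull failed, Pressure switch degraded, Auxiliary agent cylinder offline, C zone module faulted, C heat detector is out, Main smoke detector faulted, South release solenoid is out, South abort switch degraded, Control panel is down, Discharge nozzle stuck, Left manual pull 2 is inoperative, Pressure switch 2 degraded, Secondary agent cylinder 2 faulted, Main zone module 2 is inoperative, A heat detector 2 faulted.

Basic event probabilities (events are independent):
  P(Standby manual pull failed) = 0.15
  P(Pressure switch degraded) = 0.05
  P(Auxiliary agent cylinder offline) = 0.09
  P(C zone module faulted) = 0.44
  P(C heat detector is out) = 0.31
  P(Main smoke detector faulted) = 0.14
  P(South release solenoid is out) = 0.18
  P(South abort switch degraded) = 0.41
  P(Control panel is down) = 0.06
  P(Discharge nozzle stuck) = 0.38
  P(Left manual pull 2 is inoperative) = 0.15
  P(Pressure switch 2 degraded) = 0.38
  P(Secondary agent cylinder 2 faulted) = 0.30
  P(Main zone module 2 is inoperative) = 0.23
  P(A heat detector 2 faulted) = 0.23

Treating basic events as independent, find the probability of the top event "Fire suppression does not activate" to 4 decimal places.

0.0365

P(Zone A fails) [OR] = 1 − (1−0.15) × (1−0.05) = 0.192500
P(Manual path inoperative) [AND] = 0.14 × 0.18 = 0.025200
P(Agent supply down) [AND] = 0.44 × 0.31 × 0.025200 = 0.003437
P(Zone B inoperative) [OR] = 1 − (1−0.09) × (1−0.003437) × (1−0.41) = 0.464945
P(Release chain unavailable) [AND] = 0.38 × 0.15 = 0.057000
P(Detection loop lost) [AND] = 0.06 × 0.057000 × 0.38 × 0.30 = 0.000390
P(Zone A 2 inoperative) [OR] = 1 − (1−0.000390) × (1−0.23) × (1−0.23) = 0.407331
P(Fire suppression does not activate) [AND] = 0.192500 × 0.464945 × 0.407331 = 0.036457
Rounded to 4 decimal places: P(Fire suppression does not activate) ≈ 0.0365.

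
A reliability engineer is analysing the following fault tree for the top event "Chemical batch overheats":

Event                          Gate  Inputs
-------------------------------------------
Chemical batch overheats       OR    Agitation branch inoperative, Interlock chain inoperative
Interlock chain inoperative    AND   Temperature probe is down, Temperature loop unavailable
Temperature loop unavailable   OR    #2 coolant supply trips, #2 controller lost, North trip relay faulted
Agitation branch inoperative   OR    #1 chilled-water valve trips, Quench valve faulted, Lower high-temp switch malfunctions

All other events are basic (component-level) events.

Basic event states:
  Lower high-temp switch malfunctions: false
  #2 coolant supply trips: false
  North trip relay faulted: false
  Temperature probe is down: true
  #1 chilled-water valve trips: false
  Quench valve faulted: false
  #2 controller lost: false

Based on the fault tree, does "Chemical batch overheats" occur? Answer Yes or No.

Agitation branch inoperative [OR]: #1 chilled-water valve trips=not, Quench valve faulted=not, Lower high-temp switch malfunctions=not → no input occurs → does not occur.
Temperature loop unavailable [OR]: #2 coolant supply trips=not, #2 controller lost=not, North trip relay faulted=not → no input occurs → does not occur.
Interlock chain inoperative [AND]: Temperature probe is down=occurs, Temperature loop unavailable=not → not all inputs occur → does not occur.
Chemical batch overheats [OR]: Agitation branch inoperative=not, Interlock chain inoperative=not → no input occurs → does not occur.

No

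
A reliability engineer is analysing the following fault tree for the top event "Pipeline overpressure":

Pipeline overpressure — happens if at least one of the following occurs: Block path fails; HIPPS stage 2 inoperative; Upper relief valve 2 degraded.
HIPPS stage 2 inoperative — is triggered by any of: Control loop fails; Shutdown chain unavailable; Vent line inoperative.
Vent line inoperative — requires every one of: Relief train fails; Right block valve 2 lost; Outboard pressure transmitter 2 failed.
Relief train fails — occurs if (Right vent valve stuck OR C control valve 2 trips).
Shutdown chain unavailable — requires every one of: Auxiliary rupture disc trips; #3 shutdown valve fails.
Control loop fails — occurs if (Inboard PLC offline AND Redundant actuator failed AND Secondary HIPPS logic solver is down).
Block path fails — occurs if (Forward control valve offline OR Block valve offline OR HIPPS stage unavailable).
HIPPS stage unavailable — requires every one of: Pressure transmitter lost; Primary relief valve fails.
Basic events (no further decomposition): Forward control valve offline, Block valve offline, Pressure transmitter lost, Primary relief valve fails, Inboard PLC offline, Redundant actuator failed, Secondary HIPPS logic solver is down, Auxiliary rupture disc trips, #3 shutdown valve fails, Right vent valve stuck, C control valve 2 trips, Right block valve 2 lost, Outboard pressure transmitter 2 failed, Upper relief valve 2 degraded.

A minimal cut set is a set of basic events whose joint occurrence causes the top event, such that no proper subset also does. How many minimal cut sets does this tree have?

8

HIPPS stage unavailable [AND]: one cut set from each child combined → 1 × 1 = 1 cut set(s).
Block path fails [OR]: union of children's cut sets → 3 cut set(s).
Control loop fails [AND]: one cut set from each child combined → 1 × 1 × 1 = 1 cut set(s).
Shutdown chain unavailable [AND]: one cut set from each child combined → 1 × 1 = 1 cut set(s).
Relief train fails [OR]: union of children's cut sets → 2 cut set(s).
Vent line inoperative [AND]: one cut set from each child combined → 2 × 1 × 1 = 2 cut set(s).
HIPPS stage 2 inoperative [OR]: union of children's cut sets → 4 cut set(s).
Pipeline overpressure [OR]: union of children's cut sets → 8 cut set(s).
Minimal cut sets: {Forward control valve offline}; {Block valve offline}; {Pressure transmitter lost, Primary relief valve fails}; {Inboard PLC offline, Redundant actuator failed, Secondary HIPPS logic solver is down}; {#3 shutdown valve fails, Auxiliary rupture disc trips}; {Outboard pressure transmitter 2 failed, Right block valve 2 lost, Right vent valve stuck}; {C control valve 2 trips, Outboard pressure transmitter 2 failed, Right block valve 2 lost}; {Upper relief valve 2 degraded}.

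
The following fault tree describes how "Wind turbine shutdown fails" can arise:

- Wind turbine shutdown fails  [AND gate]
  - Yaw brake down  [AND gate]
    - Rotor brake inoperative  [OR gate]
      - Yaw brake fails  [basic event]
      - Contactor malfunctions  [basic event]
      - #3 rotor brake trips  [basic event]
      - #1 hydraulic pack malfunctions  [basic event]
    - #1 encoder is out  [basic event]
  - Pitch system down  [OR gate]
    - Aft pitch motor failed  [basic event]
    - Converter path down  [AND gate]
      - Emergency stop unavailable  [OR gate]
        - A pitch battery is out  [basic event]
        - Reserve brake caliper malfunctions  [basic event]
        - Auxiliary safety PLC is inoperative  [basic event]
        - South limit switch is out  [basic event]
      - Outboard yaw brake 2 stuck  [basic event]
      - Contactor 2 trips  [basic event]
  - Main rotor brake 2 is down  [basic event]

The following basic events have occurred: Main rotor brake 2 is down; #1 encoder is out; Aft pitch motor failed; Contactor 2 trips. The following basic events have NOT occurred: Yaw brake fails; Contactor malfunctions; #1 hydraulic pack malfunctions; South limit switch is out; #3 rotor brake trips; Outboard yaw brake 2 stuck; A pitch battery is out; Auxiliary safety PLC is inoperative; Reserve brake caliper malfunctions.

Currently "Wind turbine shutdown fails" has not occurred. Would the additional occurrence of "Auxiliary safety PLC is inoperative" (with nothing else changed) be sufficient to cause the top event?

Counterfactual: set "Auxiliary safety PLC is inoperative" to occurred.
Rotor brake inoperative [OR]: Yaw brake fails=not, Contactor malfunctions=not, #3 rotor brake trips=not, #1 hydraulic pack malfunctions=not → no input occurs → does not occur.
Yaw brake down [AND]: Rotor brake inoperative=not, #1 encoder is out=occurs → not all inputs occur → does not occur.
Emergency stop unavailable [OR]: A pitch battery is out=not, Reserve brake caliper malfunctions=not, Auxiliary safety PLC is inoperative=occurs, South limit switch is out=not → at least one input occurs → occurs.
Converter path down [AND]: Emergency stop unavailable=occurs, Outboard yaw brake 2 stuck=not, Contactor 2 trips=occurs → not all inputs occur → does not occur.
Pitch system down [OR]: Aft pitch motor failed=occurs, Converter path down=not → at least one input occurs → occurs.
Wind turbine shutdown fails [AND]: Yaw brake down=not, Pitch system down=occurs, Main rotor brake 2 is down=occurs → not all inputs occur → does not occur.

No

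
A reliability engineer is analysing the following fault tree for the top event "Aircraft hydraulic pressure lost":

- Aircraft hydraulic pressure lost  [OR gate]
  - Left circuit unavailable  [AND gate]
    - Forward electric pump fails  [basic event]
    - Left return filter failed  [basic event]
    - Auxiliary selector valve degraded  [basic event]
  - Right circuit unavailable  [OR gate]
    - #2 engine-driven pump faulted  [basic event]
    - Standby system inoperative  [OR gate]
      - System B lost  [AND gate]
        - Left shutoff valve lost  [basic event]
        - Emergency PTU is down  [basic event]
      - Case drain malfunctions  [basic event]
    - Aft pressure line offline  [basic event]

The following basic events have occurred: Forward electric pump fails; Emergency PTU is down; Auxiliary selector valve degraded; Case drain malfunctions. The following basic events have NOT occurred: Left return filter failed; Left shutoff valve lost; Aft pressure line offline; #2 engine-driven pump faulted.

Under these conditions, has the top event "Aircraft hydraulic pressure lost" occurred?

Left circuit unavailable [AND]: Forward electric pump fails=occurs, Left return filter failed=not, Auxiliary selector valve degraded=occurs → not all inputs occur → does not occur.
System B lost [AND]: Left shutoff valve lost=not, Emergency PTU is down=occurs → not all inputs occur → does not occur.
Standby system inoperative [OR]: System B lost=not, Case drain malfunctions=occurs → at least one input occurs → occurs.
Right circuit unavailable [OR]: #2 engine-driven pump faulted=not, Standby system inoperative=occurs, Aft pressure line offline=not → at least one input occurs → occurs.
Aircraft hydraulic pressure lost [OR]: Left circuit unavailable=not, Right circuit unavailable=occurs → at least one input occurs → occurs.

Yes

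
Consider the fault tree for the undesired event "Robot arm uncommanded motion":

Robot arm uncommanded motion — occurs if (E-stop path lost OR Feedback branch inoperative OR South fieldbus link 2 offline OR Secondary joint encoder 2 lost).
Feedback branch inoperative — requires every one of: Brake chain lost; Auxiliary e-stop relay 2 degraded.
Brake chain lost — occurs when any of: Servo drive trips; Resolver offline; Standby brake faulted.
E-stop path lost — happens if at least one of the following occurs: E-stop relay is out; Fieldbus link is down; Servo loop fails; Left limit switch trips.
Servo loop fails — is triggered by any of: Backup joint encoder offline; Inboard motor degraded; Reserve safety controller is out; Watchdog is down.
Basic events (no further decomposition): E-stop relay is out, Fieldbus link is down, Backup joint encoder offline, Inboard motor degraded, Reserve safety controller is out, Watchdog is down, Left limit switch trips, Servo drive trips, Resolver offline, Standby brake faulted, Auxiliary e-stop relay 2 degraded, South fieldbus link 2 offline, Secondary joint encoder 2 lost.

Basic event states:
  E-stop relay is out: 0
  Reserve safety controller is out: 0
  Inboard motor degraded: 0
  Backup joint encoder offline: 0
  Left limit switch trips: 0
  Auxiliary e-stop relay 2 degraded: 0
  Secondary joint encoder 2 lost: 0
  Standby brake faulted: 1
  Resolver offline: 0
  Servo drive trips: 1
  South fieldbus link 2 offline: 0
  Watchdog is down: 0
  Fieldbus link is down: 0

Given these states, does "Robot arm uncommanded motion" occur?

No

Servo loop fails [OR]: Backup joint encoder offline=not, Inboard motor degraded=not, Reserve safety controller is out=not, Watchdog is down=not → no input occurs → does not occur.
E-stop path lost [OR]: E-stop relay is out=not, Fieldbus link is down=not, Servo loop fails=not, Left limit switch trips=not → no input occurs → does not occur.
Brake chain lost [OR]: Servo drive trips=occurs, Resolver offline=not, Standby brake faulted=occurs → at least one input occurs → occurs.
Feedback branch inoperative [AND]: Brake chain lost=occurs, Auxiliary e-stop relay 2 degraded=not → not all inputs occur → does not occur.
Robot arm uncommanded motion [OR]: E-stop path lost=not, Feedback branch inoperative=not, South fieldbus link 2 offline=not, Secondary joint encoder 2 lost=not → no input occurs → does not occur.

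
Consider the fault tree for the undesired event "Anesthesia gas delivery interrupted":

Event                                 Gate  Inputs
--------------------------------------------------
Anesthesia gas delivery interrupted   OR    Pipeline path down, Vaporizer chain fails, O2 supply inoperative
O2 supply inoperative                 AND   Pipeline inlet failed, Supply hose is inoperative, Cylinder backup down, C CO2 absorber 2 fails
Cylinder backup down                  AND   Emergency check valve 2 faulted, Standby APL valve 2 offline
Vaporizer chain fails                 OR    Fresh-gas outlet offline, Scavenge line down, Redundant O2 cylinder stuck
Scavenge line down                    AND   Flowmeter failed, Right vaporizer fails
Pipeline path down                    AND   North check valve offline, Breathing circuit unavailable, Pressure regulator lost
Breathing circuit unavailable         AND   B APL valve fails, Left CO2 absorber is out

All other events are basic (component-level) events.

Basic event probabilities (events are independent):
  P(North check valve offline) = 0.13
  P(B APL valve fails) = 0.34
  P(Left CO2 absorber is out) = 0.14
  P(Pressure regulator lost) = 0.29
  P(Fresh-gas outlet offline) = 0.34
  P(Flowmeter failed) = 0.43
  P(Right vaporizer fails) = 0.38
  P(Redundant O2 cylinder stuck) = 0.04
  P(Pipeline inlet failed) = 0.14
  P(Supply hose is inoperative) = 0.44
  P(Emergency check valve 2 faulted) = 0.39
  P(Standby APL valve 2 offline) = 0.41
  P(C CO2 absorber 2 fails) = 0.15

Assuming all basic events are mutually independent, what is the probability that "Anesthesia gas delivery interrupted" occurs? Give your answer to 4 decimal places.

P(Breathing circuit unavailable) [AND] = 0.34 × 0.14 = 0.047600
P(Pipeline path down) [AND] = 0.13 × 0.047600 × 0.29 = 0.001795
P(Scavenge line down) [AND] = 0.43 × 0.38 = 0.163400
P(Vaporizer chain fails) [OR] = 1 − (1−0.34) × (1−0.163400) × (1−0.04) = 0.469930
P(Cylinder backup down) [AND] = 0.39 × 0.41 = 0.159900
P(O2 supply inoperative) [AND] = 0.14 × 0.44 × 0.159900 × 0.15 = 0.001477
P(Anesthesia gas delivery interrupted) [OR] = 1 − (1−0.001795) × (1−0.469930) × (1−0.001477) = 0.471663
Rounded to 4 decimal places: P(Anesthesia gas delivery interrupted) ≈ 0.4717.

0.4717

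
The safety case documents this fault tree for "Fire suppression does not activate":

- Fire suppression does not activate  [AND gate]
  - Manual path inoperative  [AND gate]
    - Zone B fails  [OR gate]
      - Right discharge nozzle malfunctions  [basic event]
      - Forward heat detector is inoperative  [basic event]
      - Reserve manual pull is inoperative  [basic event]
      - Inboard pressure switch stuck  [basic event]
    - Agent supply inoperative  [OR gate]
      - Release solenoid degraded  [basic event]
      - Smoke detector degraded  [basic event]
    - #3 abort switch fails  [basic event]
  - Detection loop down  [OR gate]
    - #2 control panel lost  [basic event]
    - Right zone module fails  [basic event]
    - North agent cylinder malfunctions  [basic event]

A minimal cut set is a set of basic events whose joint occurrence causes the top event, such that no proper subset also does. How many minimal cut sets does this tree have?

24

Zone B fails [OR]: union of children's cut sets → 4 cut set(s).
Agent supply inoperative [OR]: union of children's cut sets → 2 cut set(s).
Manual path inoperative [AND]: one cut set from each child combined → 4 × 2 × 1 = 8 cut set(s).
Detection loop down [OR]: union of children's cut sets → 3 cut set(s).
Fire suppression does not activate [AND]: one cut set from each child combined → 8 × 3 = 24 cut set(s).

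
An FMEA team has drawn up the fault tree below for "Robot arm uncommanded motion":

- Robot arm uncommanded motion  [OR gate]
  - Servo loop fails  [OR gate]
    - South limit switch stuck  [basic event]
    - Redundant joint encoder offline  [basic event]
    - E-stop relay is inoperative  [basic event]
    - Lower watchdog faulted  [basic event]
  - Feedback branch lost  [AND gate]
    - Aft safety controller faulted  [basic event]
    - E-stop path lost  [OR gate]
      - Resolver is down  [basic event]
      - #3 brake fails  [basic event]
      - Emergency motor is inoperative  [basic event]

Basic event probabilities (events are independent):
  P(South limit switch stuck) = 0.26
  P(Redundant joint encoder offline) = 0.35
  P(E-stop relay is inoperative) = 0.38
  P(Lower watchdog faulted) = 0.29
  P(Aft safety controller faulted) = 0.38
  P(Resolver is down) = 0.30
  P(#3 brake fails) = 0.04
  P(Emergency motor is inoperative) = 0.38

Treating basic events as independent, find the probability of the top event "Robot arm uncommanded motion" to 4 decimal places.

P(Servo loop fails) [OR] = 1 − (1−0.26) × (1−0.35) × (1−0.38) × (1−0.29) = 0.788264
P(E-stop path lost) [OR] = 1 − (1−0.30) × (1−0.04) × (1−0.38) = 0.583360
P(Feedback branch lost) [AND] = 0.38 × 0.583360 = 0.221677
P(Robot arm uncommanded motion) [OR] = 1 − (1−0.788264) × (1−0.221677) = 0.835201
Rounded to 4 decimal places: P(Robot arm uncommanded motion) ≈ 0.8352.

0.8352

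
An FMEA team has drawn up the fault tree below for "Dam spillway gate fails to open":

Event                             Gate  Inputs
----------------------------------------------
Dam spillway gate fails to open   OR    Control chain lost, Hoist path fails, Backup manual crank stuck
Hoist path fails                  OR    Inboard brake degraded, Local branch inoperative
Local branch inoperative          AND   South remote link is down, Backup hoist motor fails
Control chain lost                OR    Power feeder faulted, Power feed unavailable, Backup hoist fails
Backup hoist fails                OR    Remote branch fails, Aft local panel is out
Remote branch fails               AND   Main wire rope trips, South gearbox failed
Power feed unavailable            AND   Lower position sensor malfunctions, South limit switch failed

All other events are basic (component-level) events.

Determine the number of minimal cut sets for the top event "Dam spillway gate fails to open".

Power feed unavailable [AND]: one cut set from each child combined → 1 × 1 = 1 cut set(s).
Remote branch fails [AND]: one cut set from each child combined → 1 × 1 = 1 cut set(s).
Backup hoist fails [OR]: union of children's cut sets → 2 cut set(s).
Control chain lost [OR]: union of children's cut sets → 4 cut set(s).
Local branch inoperative [AND]: one cut set from each child combined → 1 × 1 = 1 cut set(s).
Hoist path fails [OR]: union of children's cut sets → 2 cut set(s).
Dam spillway gate fails to open [OR]: union of children's cut sets → 7 cut set(s).
Minimal cut sets: {Power feeder faulted}; {Lower position sensor malfunctions, South limit switch failed}; {Main wire rope trips, South gearbox failed}; {Aft local panel is out}; {Inboard brake degraded}; {Backup hoist motor fails, South remote link is down}; {Backup manual crank stuck}.

7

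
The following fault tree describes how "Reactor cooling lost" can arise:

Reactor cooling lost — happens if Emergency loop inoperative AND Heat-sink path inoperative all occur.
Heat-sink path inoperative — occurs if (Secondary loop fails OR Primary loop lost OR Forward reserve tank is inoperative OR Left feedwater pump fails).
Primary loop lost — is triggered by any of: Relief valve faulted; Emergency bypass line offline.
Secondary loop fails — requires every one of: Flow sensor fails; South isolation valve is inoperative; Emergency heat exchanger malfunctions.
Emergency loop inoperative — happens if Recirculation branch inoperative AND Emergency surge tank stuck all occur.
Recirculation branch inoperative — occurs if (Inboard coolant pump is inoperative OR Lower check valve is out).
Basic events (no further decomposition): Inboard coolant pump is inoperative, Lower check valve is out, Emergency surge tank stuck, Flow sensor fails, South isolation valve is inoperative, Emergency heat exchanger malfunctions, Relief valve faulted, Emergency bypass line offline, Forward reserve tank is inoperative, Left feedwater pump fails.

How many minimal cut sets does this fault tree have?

10

Recirculation branch inoperative [OR]: union of children's cut sets → 2 cut set(s).
Emergency loop inoperative [AND]: one cut set from each child combined → 2 × 1 = 2 cut set(s).
Secondary loop fails [AND]: one cut set from each child combined → 1 × 1 × 1 = 1 cut set(s).
Primary loop lost [OR]: union of children's cut sets → 2 cut set(s).
Heat-sink path inoperative [OR]: union of children's cut sets → 5 cut set(s).
Reactor cooling lost [AND]: one cut set from each child combined → 2 × 5 = 10 cut set(s).
Minimal cut sets: {Emergency heat exchanger malfunctions, Emergency surge tank stuck, Flow sensor fails, Inboard coolant pump is inoperative, South isolation valve is inoperative}; {Emergency surge tank stuck, Inboard coolant pump is inoperative, Relief valve faulted}; {Emergency bypass line offline, Emergency surge tank stuck, Inboard coolant pump is inoperative}; {Emergency surge tank stuck, Forward reserve tank is inoperative, Inboard coolant pump is inoperative}; {Emergency surge tank stuck, Inboard coolant pump is inoperative, Left feedwater pump fails}; {Emergency heat exchanger malfunctions, Emergency surge tank stuck, Flow sensor fails, Lower check valve is out, South isolation valve is inoperative}; {Emergency surge tank stuck, Lower check valve is out, Relief valve faulted}; {Emergency bypass line offline, Emergency surge tank stuck, Lower check valve is out}; {Emergency surge tank stuck, Forward reserve tank is inoperative, Lower check valve is out}; {Emergency surge tank stuck, Left feedwater pump fails, Lower check valve is out}.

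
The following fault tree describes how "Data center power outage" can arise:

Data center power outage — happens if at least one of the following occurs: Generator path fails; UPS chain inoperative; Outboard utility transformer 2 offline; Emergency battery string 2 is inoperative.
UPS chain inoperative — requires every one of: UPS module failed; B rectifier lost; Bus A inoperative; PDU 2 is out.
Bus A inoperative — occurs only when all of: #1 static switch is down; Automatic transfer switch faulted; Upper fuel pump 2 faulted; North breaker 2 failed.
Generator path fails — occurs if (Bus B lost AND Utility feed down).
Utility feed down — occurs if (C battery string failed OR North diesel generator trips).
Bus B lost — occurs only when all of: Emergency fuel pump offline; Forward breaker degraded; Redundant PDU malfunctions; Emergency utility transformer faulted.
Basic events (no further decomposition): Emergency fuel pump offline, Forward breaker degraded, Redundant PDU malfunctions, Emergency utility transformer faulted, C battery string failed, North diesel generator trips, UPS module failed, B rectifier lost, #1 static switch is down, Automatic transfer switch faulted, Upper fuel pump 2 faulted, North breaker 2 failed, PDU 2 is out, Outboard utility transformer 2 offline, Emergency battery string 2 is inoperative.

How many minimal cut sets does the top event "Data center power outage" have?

5

Bus B lost [AND]: one cut set from each child combined → 1 × 1 × 1 × 1 = 1 cut set(s).
Utility feed down [OR]: union of children's cut sets → 2 cut set(s).
Generator path fails [AND]: one cut set from each child combined → 1 × 2 = 2 cut set(s).
Bus A inoperative [AND]: one cut set from each child combined → 1 × 1 × 1 × 1 = 1 cut set(s).
UPS chain inoperative [AND]: one cut set from each child combined → 1 × 1 × 1 × 1 = 1 cut set(s).
Data center power outage [OR]: union of children's cut sets → 5 cut set(s).
Minimal cut sets: {C battery string failed, Emergency fuel pump offline, Emergency utility transformer faulted, Forward breaker degraded, Redundant PDU malfunctions}; {Emergency fuel pump offline, Emergency utility transformer faulted, Forward breaker degraded, North diesel generator trips, Redundant PDU malfunctions}; {#1 static switch is down, Automatic transfer switch faulted, B rectifier lost, North breaker 2 failed, PDU 2 is out, UPS module failed, Upper fuel pump 2 faulted}; {Outboard utility transformer 2 offline}; {Emergency battery string 2 is inoperative}.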